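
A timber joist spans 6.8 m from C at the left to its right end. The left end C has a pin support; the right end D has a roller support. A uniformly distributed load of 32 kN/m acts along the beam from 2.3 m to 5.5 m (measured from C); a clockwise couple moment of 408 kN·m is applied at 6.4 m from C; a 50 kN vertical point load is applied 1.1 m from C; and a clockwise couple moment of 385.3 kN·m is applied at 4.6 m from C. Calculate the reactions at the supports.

C_x = 0, C_y = -31.08 kN, D_y = 183.5 kN

Resultant of the distributed load: 32 × 3.2 = 102.4 kN at 3.9 m from C.
Taking moments about C: D_y·6.8 − (32·3.2)·3.9 − 408 − 50·1.1 − 385.3 = 0 → D_y = 1247.66/6.8 = 183.479 ≈ 183.5 kN.
ΣF_y = 0: C_y + 183.479 − 32·3.2 − 50 = 0 → C_y = -31.08 kN.
ΣF_x = 0: no horizontal applied forces, so C_x = 0.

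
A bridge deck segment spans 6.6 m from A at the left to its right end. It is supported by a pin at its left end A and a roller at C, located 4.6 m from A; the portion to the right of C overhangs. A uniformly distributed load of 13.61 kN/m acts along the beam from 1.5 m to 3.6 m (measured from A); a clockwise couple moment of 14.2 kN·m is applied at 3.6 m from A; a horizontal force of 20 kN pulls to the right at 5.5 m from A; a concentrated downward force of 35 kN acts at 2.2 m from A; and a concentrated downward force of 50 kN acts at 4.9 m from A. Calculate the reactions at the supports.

Resultant of the distributed load: 13.61 × 2.1 = 28.581 kN at 2.55 m from A.
Moments about A: C_y·4.6 − (13.61·2.1)·2.55 − 14.2 − 35·2.2 − 50·4.9 = 0 → C_y = 409.08155/4.6 = 88.9308 ≈ 88.93 kN.
ΣF_y = 0: A_y + 88.9308 − 13.61·2.1 − 35 − 50 = 0 → A_y = 24.65 kN.
ΣF_x = 0: A_x + 20 = 0 → A_x = -20.00 kN.

A_x = -20.00 kN, A_y = 24.65 kN, C_y = 88.93 kN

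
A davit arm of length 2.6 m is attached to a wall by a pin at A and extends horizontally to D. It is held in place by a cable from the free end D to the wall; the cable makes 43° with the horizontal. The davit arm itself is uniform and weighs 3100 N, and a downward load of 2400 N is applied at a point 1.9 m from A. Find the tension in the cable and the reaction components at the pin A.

T = 4844 N, A_x = 3543 N, A_y = 2196 N

ΣM about A: T·sin43°·2.6 − 3100·1.3 − 2400·1.9 = 0 → T = 8590/(2.6·0.681998) = 4844.36 ≈ 4844 N.
ΣF_x = 0: A_x − T·cos43° = 0 → A_x = 4844.36 × 0.731354 = 3543 N.
ΣF_y = 0: A_y + T·sin43° − 3100 − 2400 = 0 → A_y = 5500 − 4844.36 × 0.681998 = 2196 N.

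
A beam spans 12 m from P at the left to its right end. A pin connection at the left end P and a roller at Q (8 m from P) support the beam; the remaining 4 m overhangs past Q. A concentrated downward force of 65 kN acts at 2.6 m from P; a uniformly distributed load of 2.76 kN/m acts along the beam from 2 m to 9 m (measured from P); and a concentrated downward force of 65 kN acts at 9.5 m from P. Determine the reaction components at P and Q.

Resultant of the distributed load: 2.76 × 7 = 19.32 kN at 5.5 m from P.
Taking moments about P: Q_y·8 − 65·2.6 − (2.76·7)·5.5 − 65·9.5 = 0 → Q_y = 892.76/8 = 111.595 ≈ 111.6 kN.
ΣF_y = 0: P_y + 111.595 − 65 − 2.76·7 − 65 = 0 → P_y = 37.72 kN.
ΣF_x = 0: no horizontal applied forces, so P_x = 0.

P_x = 0, P_y = 37.72 kN, Q_y = 111.6 kN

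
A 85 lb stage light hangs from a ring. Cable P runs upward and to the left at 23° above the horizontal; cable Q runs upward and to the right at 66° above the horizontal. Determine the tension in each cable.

ΣF_x = 0: −T_P·cos23° + T_Q·cos66° = 0 → T_Q = 2.26315·T_P.
ΣF_y = 0: T_P·sin23° + T_Q·sin66° = 85.
Substitute: T_P·(0.390731 + 2.26315·0.913545) = 85 → T_P = 34.5779 ≈ 34.58 lb.
Then T_Q = 2.26315 × 34.5779 = 78.25 lb.

T_P = 34.58 lb, T_Q = 78.25 lb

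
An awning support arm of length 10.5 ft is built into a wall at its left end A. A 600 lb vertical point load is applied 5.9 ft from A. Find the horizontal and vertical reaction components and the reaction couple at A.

A_x = 0, A_y = 600.0 lb, M_A = 3540 lb·ft

ΣF_x = 0: A_x = 0.
ΣF_y = 0: A_y − 600 = 0 → A_y = 600.0 lb.
ΣM about A: M_A − 600·5.9 = 0 → M_A = 3540 lb·ft.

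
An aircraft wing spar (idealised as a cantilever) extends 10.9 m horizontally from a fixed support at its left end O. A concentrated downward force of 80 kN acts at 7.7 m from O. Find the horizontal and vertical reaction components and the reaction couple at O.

O_x = 0, O_y = 80.00 kN, M_O = 616.0 kN·m

ΣF_x = 0: O_x = 0.
ΣF_y = 0: O_y − 80 = 0 → O_y = 80.00 kN.
ΣM about O: M_O − 80·7.7 = 0 → M_O = 616.0 kN·m.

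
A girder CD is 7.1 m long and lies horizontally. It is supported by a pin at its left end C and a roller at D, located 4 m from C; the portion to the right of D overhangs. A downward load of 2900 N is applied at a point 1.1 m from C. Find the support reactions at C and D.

C_x = 0, C_y = 2102 N, D_y = 797.5 N

Moments about C: D_y·4 − 2900·1.1 = 0 → D_y = 3190/4 = 797.5 N.
ΣF_y = 0: C_y + 797.5 − 2900 = 0 → C_y = 2102 N.
ΣF_x = 0: no horizontal applied forces, so C_x = 0.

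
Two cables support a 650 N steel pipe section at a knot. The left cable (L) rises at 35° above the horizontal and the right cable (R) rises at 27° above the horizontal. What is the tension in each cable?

T_L = 655.9 N, T_R = 603.0 N

ΣF_x = 0: −T_L·cos35° + T_R·cos27° = 0 → T_R = 0.919356·T_L.
ΣF_y = 0: T_L·sin35° + T_R·sin27° = 650.
Substitute: T_L·(0.573576 + 0.919356·0.45399) = 650 → T_L = 655.933 ≈ 655.9 N.
Then T_R = 0.919356 × 655.933 = 603.0 N.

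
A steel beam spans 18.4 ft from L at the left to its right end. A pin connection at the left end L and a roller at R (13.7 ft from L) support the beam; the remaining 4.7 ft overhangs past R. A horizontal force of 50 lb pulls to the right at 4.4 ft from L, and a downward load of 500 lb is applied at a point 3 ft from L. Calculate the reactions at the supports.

Taking moments about L: R_y·13.7 − 500·3 = 0 → R_y = 1500/13.7 = 109.489 ≈ 109.5 lb.
ΣF_y = 0: L_y + 109.489 − 500 = 0 → L_y = 390.5 lb.
ΣF_x = 0: L_x + 50 = 0 → L_x = -50.00 lb.

L_x = -50.00 lb, L_y = 390.5 lb, R_y = 109.5 lb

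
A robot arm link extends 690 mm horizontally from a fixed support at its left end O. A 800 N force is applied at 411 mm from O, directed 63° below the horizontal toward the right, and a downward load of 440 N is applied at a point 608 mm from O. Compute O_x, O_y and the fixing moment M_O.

ΣF_x = 0: O_x + 800·cos63° = 0 → O_x = -363.2 N.
ΣF_y = 0: O_y − 800·sin63° − 440 = 0 → O_y = 1153 N.
ΣM about O: M_O − 800·sin63°·411 − 440·608 = 0 → M_O = 560500 N·mm.

O_x = -363.2 N, O_y = 1153 N, M_O = 560500 N·mm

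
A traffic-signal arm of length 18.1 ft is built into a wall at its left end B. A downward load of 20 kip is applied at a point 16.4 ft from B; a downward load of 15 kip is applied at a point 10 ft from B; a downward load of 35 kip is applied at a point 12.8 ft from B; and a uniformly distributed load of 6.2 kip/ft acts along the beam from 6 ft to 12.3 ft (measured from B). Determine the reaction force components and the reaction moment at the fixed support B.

B_x = 0, B_y = 109.1 kip, M_B = 1283 kip·ft

Resultant of the distributed load: 6.2 × 6.3 = 39.06 kip at 9.15 ft from B.
ΣF_x = 0: B_x = 0.
ΣF_y = 0: B_y − 20 − 15 − 35 − 6.2·6.3 = 0 → B_y = 109.1 kip.
ΣM about B: M_B − 20·16.4 − 15·10 − 35·12.8 − (6.2·6.3)·9.15 = 0 → M_B = 1283 kip·ft.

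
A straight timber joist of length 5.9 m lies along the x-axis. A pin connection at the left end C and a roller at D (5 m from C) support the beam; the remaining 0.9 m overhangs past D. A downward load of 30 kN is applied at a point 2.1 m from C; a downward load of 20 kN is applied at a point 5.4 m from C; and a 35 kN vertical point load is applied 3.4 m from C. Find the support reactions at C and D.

C_x = 0, C_y = 27.00 kN, D_y = 58.00 kN

Moments about C: D_y·5 − 30·2.1 − 20·5.4 − 35·3.4 = 0 → D_y = 290/5 = 58.00 kN.
ΣF_y = 0: C_y + 58 − 30 − 20 − 35 = 0 → C_y = 27.00 kN.
ΣF_x = 0: no horizontal applied forces, so C_x = 0.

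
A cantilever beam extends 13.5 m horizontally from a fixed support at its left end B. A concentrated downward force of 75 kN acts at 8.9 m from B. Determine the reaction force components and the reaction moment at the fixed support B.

B_x = 0, B_y = 75.00 kN, M_B = 667.5 kN·m

ΣF_x = 0: B_x = 0.
ΣF_y = 0: B_y − 75 = 0 → B_y = 75.00 kN.
ΣM about B: M_B − 75·8.9 = 0 → M_B = 667.5 kN·m.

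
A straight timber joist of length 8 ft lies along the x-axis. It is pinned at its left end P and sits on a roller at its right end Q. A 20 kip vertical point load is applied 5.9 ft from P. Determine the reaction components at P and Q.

P_x = 0, P_y = 5.250 kip, Q_y = 14.75 kip

Moments about P: Q_y·8 − 20·5.9 = 0 → Q_y = 118/8 = 14.75 kip.
ΣF_y = 0: P_y + 14.75 − 20 = 0 → P_y = 5.250 kip.
ΣF_x = 0: no horizontal applied forces, so P_x = 0.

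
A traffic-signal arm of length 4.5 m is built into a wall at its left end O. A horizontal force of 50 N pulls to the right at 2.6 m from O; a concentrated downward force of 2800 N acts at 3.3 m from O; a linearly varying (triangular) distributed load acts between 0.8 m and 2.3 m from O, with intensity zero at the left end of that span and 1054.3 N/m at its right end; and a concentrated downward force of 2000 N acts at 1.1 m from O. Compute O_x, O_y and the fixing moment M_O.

O_x = -50.00 N, O_y = 5591 N, M_O = 12860 N·m

Resultant of the triangular load: ½ × 1054.3 × 1.5 = 790.725 N, acting at 1.8 m from O (one-third of the span from the peak).
ΣF_x = 0: O_x + 50 = 0 → O_x = -50.00 N.
ΣF_y = 0: O_y − 2800 − ½·1054.3·1.5 − 2000 = 0 → O_y = 5591 N.
ΣM about O: M_O − 2800·3.3 − (½·1054.3·1.5)·1.8 − 2000·1.1 = 0 → M_O = 12860 N·m.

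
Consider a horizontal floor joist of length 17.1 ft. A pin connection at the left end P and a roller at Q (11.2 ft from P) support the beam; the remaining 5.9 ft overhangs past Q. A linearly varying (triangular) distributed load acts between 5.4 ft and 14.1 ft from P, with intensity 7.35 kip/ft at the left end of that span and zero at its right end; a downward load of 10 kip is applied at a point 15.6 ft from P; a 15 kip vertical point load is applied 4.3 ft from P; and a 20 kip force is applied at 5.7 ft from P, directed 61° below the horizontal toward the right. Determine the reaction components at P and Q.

Resultant of the triangular load: ½ × 7.35 × 8.7 = 31.9725 kip, acting at 8.3 ft from P (one-third of the span from the peak).
Moments about P: Q_y·11.2 − (½·7.35·8.7)·8.3 − 10·15.6 − 15·4.3 − 20·sin61°·5.7 = 0 → Q_y = 585.578/11.2 = 52.2837 ≈ 52.28 kip.
ΣF_y = 0: P_y + 52.2837 − ½·7.35·8.7 − 10 − 15 − 20·sin61° = 0 → P_y = 22.18 kip.
ΣF_x = 0: P_x + 20·cos61° = 0 → P_x = -9.696 kip.

P_x = -9.696 kip, P_y = 22.18 kip, Q_y = 52.28 kip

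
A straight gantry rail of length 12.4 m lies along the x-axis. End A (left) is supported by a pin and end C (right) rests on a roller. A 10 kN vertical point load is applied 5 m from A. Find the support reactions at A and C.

A_x = 0, A_y = 5.968 kN, C_y = 4.032 kN

Moments about A: C_y·12.4 − 10·5 = 0 → C_y = 50/12.4 = 4.03226 ≈ 4.032 kN.
ΣF_y = 0: A_y + 4.03226 − 10 = 0 → A_y = 5.968 kN.
ΣF_x = 0: no horizontal applied forces, so A_x = 0.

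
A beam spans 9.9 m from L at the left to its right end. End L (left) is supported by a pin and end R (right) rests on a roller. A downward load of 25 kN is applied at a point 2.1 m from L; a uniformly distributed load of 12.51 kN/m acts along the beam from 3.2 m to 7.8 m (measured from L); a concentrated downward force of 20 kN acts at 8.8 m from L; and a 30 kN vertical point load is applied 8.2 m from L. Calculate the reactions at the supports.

Resultant of the distributed load: 12.51 × 4.6 = 57.546 kN at 5.5 m from L.
Taking moments about L: R_y·9.9 − 25·2.1 − (12.51·4.6)·5.5 − 20·8.8 − 30·8.2 = 0 → R_y = 791.003/9.9 = 79.8993 ≈ 79.90 kN.
ΣF_y = 0: L_y + 79.8993 − 25 − 12.51·4.6 − 20 − 30 = 0 → L_y = 52.65 kN.
ΣF_x = 0: no horizontal applied forces, so L_x = 0.

L_x = 0, L_y = 52.65 kN, R_y = 79.90 kN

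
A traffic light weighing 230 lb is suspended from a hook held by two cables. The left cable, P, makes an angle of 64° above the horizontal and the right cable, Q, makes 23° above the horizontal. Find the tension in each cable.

ΣF_x = 0: −T_P·cos64° + T_Q·cos23° = 0 → T_Q = 0.476229·T_P.
ΣF_y = 0: T_P·sin64° + T_Q·sin23° = 230.
Substitute: T_P·(0.898794 + 0.476229·0.390731) = 230 → T_P = 212.007 ≈ 212.0 lb.
Then T_Q = 0.476229 × 212.007 = 101.0 lb.

T_P = 212.0 lb, T_Q = 101.0 lb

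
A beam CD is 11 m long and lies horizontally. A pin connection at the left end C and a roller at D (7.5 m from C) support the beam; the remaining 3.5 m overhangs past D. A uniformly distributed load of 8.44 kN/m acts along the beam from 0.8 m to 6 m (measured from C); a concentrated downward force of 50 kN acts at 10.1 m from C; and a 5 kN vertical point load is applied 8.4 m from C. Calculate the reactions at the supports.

C_x = 0, C_y = 6.059 kN, D_y = 92.83 kN

Resultant of the distributed load: 8.44 × 5.2 = 43.888 kN at 3.4 m from C.
ΣM about C: D_y·7.5 − (8.44·5.2)·3.4 − 50·10.1 − 5·8.4 = 0 → D_y = 696.2192/7.5 = 92.8292 ≈ 92.83 kN.
ΣF_y = 0: C_y + 92.8292 − 8.44·5.2 − 50 − 5 = 0 → C_y = 6.059 kN.
ΣF_x = 0: no horizontal applied forces, so C_x = 0.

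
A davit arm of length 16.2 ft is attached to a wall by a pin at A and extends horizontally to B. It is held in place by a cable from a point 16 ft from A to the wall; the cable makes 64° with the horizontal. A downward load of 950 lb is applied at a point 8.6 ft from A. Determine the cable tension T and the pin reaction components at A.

T = 568.1 lb, A_x = 249.0 lb, A_y = 439.4 lb

ΣM about A: T·sin64°·16 − 950·8.6 = 0 → T = 8170/(16·0.898794) = 568.122 ≈ 568.1 lb.
ΣF_x = 0: A_x − T·cos64° = 0 → A_x = 568.122 × 0.438371 = 249.0 lb.
ΣF_y = 0: A_y + T·sin64° − 950 = 0 → A_y = 950 − 568.122 × 0.898794 = 439.4 lb.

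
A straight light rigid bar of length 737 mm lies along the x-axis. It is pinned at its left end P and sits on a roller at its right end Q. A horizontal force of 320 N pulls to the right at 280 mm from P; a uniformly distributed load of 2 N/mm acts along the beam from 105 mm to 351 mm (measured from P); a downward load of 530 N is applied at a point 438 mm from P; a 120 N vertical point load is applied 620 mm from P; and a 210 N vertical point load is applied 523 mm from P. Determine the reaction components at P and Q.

P_x = -320.0 N, P_y = 634.8 N, Q_y = 717.2 N

Resultant of the distributed load: 2 × 246 = 492 N at 228 mm from P.
ΣM about P: Q_y·737 − (2·246)·228 − 530·438 − 120·620 − 210·523 = 0 → Q_y = 528546/737 = 717.159 ≈ 717.2 N.
ΣF_y = 0: P_y + 717.159 − 2·246 − 530 − 120 − 210 = 0 → P_y = 634.8 N.
ΣF_x = 0: P_x + 320 = 0 → P_x = -320.0 N.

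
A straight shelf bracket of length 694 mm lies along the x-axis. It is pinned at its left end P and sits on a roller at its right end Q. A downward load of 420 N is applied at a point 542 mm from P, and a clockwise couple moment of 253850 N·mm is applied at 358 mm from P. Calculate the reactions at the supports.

Taking moments about P: Q_y·694 − 420·542 − 253850 = 0 → Q_y = 481490/694 = 693.79 ≈ 693.8 N.
ΣF_y = 0: P_y + 693.79 − 420 = 0 → P_y = -273.8 N.
ΣF_x = 0: no horizontal applied forces, so P_x = 0.

P_x = 0, P_y = -273.8 N, Q_y = 693.8 N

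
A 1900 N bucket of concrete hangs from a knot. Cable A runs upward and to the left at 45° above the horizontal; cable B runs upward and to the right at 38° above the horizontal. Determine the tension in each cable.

ΣF_x = 0: −T_A·cos45° + T_B·cos38° = 0 → T_B = 0.897331·T_A.
ΣF_y = 0: T_A·sin45° + T_B·sin38° = 1900.
Substitute: T_A·(0.707107 + 0.897331·0.615661) = 1900 → T_A = 1508.46 ≈ 1508 N.
Then T_B = 0.897331 × 1508.46 = 1354 N.

T_A = 1508 N, T_B = 1354 N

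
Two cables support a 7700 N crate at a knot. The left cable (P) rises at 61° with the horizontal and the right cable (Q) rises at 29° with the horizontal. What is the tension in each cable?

T_P = 6735 N, T_Q = 3733 N

ΣF_x = 0: −T_P·cos61° + T_Q·cos29° = 0 → T_Q = 0.554309·T_P.
ΣF_y = 0: T_P·sin61° + T_Q·sin29° = 7700.
Substitute: T_P·(0.87462 + 0.554309·0.48481) = 7700 → T_P = 6734.57 ≈ 6735 N.
Then T_Q = 0.554309 × 6734.57 = 3733 N.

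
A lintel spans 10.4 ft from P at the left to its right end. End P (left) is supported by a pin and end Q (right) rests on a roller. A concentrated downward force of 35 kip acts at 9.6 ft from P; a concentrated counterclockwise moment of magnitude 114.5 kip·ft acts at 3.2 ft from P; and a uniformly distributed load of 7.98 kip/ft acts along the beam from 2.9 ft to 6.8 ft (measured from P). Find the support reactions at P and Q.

P_x = 0, P_y = 30.31 kip, Q_y = 35.81 kip

Resultant of the distributed load: 7.98 × 3.9 = 31.122 kip at 4.85 ft from P.
ΣM about P: Q_y·10.4 − 35·9.6 + 114.5 − (7.98·3.9)·4.85 = 0 → Q_y = 372.4417/10.4 = 35.8117 ≈ 35.81 kip.
ΣF_y = 0: P_y + 35.8117 − 35 − 7.98·3.9 = 0 → P_y = 30.31 kip.
ΣF_x = 0: no horizontal applied forces, so P_x = 0.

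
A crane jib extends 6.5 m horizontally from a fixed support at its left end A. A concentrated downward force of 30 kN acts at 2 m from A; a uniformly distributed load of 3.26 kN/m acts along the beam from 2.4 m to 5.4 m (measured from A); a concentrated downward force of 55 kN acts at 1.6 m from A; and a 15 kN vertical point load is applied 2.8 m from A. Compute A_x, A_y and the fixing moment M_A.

A_x = 0, A_y = 109.8 kN, M_A = 228.1 kN·m

Resultant of the distributed load: 3.26 × 3 = 9.78 kN at 3.9 m from A.
ΣF_x = 0: A_x = 0.
ΣF_y = 0: A_y − 30 − 3.26·3 − 55 − 15 = 0 → A_y = 109.8 kN.
ΣM about A: M_A − 30·2 − (3.26·3)·3.9 − 55·1.6 − 15·2.8 = 0 → M_A = 228.1 kN·m.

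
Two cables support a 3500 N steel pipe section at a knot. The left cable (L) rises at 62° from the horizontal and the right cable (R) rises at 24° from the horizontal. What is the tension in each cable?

ΣF_x = 0: −T_L·cos62° + T_R·cos24° = 0 → T_R = 0.513901·T_L.
ΣF_y = 0: T_L·sin62° + T_R·sin24° = 3500.
Substitute: T_L·(0.882948 + 0.513901·0.406737) = 3500 → T_L = 3205.21 ≈ 3205 N.
Then T_R = 0.513901 × 3205.21 = 1647 N.

T_L = 3205 N, T_R = 1647 N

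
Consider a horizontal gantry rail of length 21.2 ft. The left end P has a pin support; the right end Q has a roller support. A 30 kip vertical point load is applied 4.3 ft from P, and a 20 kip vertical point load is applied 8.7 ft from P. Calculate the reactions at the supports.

P_x = 0, P_y = 35.71 kip, Q_y = 14.29 kip

ΣM about P: Q_y·21.2 − 30·4.3 − 20·8.7 = 0 → Q_y = 303/21.2 = 14.2925 ≈ 14.29 kip.
ΣF_y = 0: P_y + 14.2925 − 30 − 20 = 0 → P_y = 35.71 kip.
ΣF_x = 0: no horizontal applied forces, so P_x = 0.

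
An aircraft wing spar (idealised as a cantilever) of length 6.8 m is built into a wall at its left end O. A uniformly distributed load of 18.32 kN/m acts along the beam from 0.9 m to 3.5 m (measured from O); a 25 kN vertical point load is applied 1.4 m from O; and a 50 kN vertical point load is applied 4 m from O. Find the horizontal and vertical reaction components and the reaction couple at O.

O_x = 0, O_y = 122.6 kN, M_O = 339.8 kN·m

Resultant of the distributed load: 18.32 × 2.6 = 47.632 kN at 2.2 m from O.
ΣF_x = 0: O_x = 0.
ΣF_y = 0: O_y − 18.32·2.6 − 25 − 50 = 0 → O_y = 122.6 kN.
ΣM about O: M_O − (18.32·2.6)·2.2 − 25·1.4 − 50·4 = 0 → M_O = 339.8 kN·m.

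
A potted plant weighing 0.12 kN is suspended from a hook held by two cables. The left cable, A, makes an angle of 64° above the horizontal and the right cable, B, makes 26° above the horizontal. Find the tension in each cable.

ΣF_x = 0: −T_A·cos64° + T_B·cos26° = 0 → T_B = 0.487733·T_A.
ΣF_y = 0: T_A·sin64° + T_B·sin26° = 0.12.
Substitute: T_A·(0.898794 + 0.487733·0.438371) = 0.12 → T_A = 0.107855 ≈ 0.1079 kN.
Then T_B = 0.487733 × 0.107855 = 0.05260 kN.

T_A = 0.1079 kN, T_B = 0.05260 kN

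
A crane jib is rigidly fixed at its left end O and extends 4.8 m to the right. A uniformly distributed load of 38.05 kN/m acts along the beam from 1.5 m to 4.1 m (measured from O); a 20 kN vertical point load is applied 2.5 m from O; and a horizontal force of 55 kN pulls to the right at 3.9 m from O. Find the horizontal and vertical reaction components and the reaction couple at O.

Resultant of the distributed load: 38.05 × 2.6 = 98.93 kN at 2.8 m from O.
ΣF_x = 0: O_x + 55 = 0 → O_x = -55.00 kN.
ΣF_y = 0: O_y − 38.05·2.6 − 20 = 0 → O_y = 118.9 kN.
ΣM about O: M_O − (38.05·2.6)·2.8 − 20·2.5 = 0 → M_O = 327.0 kN·m.

O_x = -55.00 kN, O_y = 118.9 kN, M_O = 327.0 kN·m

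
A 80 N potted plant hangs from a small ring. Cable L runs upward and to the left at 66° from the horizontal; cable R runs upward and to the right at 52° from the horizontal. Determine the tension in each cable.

ΣF_x = 0: −T_L·cos66° + T_R·cos52° = 0 → T_R = 0.66065·T_L.
ΣF_y = 0: T_L·sin66° + T_R·sin52° = 80.
Substitute: T_L·(0.913545 + 0.66065·0.788011) = 80 → T_L = 55.7824 ≈ 55.78 N.
Then T_R = 0.66065 × 55.7824 = 36.85 N.

T_L = 55.78 N, T_R = 36.85 N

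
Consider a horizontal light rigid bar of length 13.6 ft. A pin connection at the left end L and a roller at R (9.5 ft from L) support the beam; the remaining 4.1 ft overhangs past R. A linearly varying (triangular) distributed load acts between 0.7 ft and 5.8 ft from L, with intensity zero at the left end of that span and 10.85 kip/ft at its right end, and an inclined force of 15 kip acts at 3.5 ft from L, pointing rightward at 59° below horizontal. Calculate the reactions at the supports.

L_x = -7.726 kip, L_y = 23.85 kip, R_y = 16.68 kip

Resultant of the triangular load: ½ × 10.85 × 5.1 = 27.6675 kip, acting at 4.1 ft from L (one-third of the span from the peak).
Taking moments about L: R_y·9.5 − (½·10.85·5.1)·4.1 − 15·sin59°·3.5 = 0 → R_y = 158.438/9.5 = 16.6777 ≈ 16.68 kip.
ΣF_y = 0: L_y + 16.6777 − ½·10.85·5.1 − 15·sin59° = 0 → L_y = 23.85 kip.
ΣF_x = 0: L_x + 15·cos59° = 0 → L_x = -7.726 kip.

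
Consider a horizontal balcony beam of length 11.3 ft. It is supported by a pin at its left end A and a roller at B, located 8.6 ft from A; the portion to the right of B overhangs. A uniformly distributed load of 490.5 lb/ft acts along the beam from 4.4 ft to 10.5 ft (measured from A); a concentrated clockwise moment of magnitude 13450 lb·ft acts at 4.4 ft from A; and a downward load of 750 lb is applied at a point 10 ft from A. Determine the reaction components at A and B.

Resultant of the distributed load: 490.5 × 6.1 = 2992.05 lb at 7.45 ft from A.
ΣM about A: B_y·8.6 − (490.5·6.1)·7.45 − 13450 − 750·10 = 0 → B_y = 43240.7725/8.6 = 5028 lb.
ΣF_y = 0: A_y + 5028 − 490.5·6.1 − 750 = 0 → A_y = -1286 lb.
ΣF_x = 0: no horizontal applied forces, so A_x = 0.

A_x = 0, A_y = -1286 lb, B_y = 5028 lb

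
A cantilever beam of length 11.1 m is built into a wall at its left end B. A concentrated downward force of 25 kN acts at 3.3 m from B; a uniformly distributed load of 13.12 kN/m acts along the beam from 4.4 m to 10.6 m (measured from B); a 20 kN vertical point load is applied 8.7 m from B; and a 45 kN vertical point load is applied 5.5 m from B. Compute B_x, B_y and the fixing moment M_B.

Resultant of the distributed load: 13.12 × 6.2 = 81.344 kN at 7.5 m from B.
ΣF_x = 0: B_x = 0.
ΣF_y = 0: B_y − 25 − 13.12·6.2 − 20 − 45 = 0 → B_y = 171.3 kN.
ΣM about B: M_B − 25·3.3 − (13.12·6.2)·7.5 − 20·8.7 − 45·5.5 = 0 → M_B = 1114 kN·m.

B_x = 0, B_y = 171.3 kN, M_B = 1114 kN·m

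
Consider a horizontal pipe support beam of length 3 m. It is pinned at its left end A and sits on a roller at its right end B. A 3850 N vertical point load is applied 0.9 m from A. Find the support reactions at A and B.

A_x = 0, A_y = 2695 N, B_y = 1155 N

Taking moments about A: B_y·3 − 3850·0.9 = 0 → B_y = 3465/3 = 1155 N.
ΣF_y = 0: A_y + 1155 − 3850 = 0 → A_y = 2695 N.
ΣF_x = 0: no horizontal applied forces, so A_x = 0.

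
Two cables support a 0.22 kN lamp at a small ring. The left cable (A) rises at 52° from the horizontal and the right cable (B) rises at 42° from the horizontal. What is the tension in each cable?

T_A = 0.1639 kN, T_B = 0.1358 kN

ΣF_x = 0: −T_A·cos52° + T_B·cos42° = 0 → T_B = 0.828454·T_A.
ΣF_y = 0: T_A·sin52° + T_B·sin42° = 0.22.
Substitute: T_A·(0.788011 + 0.828454·0.669131) = 0.22 → T_A = 0.163891 ≈ 0.1639 kN.
Then T_B = 0.828454 × 0.163891 = 0.1358 kN.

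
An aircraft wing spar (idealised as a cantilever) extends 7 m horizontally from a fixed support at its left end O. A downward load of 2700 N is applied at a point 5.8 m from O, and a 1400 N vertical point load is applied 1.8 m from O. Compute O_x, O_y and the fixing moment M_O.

O_x = 0, O_y = 4100 N, M_O = 18180 N·m

ΣF_x = 0: O_x = 0.
ΣF_y = 0: O_y − 2700 − 1400 = 0 → O_y = 4100 N.
ΣM about O: M_O − 2700·5.8 − 1400·1.8 = 0 → M_O = 18180 N·m.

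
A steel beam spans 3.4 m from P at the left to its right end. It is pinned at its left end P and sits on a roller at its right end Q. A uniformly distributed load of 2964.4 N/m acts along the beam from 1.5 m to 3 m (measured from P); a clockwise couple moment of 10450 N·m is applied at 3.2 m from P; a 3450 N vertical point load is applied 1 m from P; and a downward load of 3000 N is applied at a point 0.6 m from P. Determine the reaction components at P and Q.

Resultant of the distributed load: 2964.4 × 1.5 = 4446.6 N at 2.25 m from P.
Moments about P: Q_y·3.4 − (2964.4·1.5)·2.25 − 10450 − 3450·1 − 3000·0.6 = 0 → Q_y = 25704.85/3.4 = 7560.25 ≈ 7560 N.
ΣF_y = 0: P_y + 7560.25 − 2964.4·1.5 − 3450 − 3000 = 0 → P_y = 3336 N.
ΣF_x = 0: no horizontal applied forces, so P_x = 0.

P_x = 0, P_y = 3336 N, Q_y = 7560 N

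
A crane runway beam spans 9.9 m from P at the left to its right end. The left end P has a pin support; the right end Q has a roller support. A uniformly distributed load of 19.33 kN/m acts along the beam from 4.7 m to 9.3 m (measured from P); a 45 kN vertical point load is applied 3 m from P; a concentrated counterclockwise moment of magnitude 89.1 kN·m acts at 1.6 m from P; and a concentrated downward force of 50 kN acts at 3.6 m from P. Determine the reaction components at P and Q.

Resultant of the distributed load: 19.33 × 4.6 = 88.918 kN at 7 m from P.
ΣM about P: Q_y·9.9 − (19.33·4.6)·7 − 45·3 + 89.1 − 50·3.6 = 0 → Q_y = 848.326/9.9 = 85.6895 ≈ 85.69 kN.
ΣF_y = 0: P_y + 85.6895 − 19.33·4.6 − 45 − 50 = 0 → P_y = 98.23 kN.
ΣF_x = 0: no horizontal applied forces, so P_x = 0.

P_x = 0, P_y = 98.23 kN, Q_y = 85.69 kN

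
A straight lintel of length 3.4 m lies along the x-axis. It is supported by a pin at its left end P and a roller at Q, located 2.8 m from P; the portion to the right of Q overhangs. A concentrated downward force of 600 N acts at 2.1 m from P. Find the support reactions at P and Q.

P_x = 0, P_y = 150.0 N, Q_y = 450.0 N

ΣM about P: Q_y·2.8 − 600·2.1 = 0 → Q_y = 1260/2.8 = 450.0 N.
ΣF_y = 0: P_y + 450 − 600 = 0 → P_y = 150.0 N.
ΣF_x = 0: no horizontal applied forces, so P_x = 0.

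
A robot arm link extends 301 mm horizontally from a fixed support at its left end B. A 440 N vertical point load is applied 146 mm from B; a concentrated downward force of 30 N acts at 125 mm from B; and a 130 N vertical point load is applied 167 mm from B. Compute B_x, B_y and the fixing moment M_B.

ΣF_x = 0: B_x = 0.
ΣF_y = 0: B_y − 440 − 30 − 130 = 0 → B_y = 600.0 N.
ΣM about B: M_B − 440·146 − 30·125 − 130·167 = 0 → M_B = 89700 N·mm.

B_x = 0, B_y = 600.0 N, M_B = 89700 N·mm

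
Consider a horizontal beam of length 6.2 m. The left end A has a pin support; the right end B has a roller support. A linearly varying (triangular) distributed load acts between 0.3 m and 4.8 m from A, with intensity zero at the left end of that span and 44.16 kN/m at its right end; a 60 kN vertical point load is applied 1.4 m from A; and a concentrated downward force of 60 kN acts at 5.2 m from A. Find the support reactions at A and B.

A_x = 0, A_y = 102.6 kN, B_y = 116.8 kN

Resultant of the triangular load: ½ × 44.16 × 4.5 = 99.36 kN, acting at 3.3 m from A (one-third of the span from the peak).
ΣM about A: B_y·6.2 − (½·44.16·4.5)·3.3 − 60·1.4 − 60·5.2 = 0 → B_y = 723.888/6.2 = 116.756 ≈ 116.8 kN.
ΣF_y = 0: A_y + 116.756 − ½·44.16·4.5 − 60 − 60 = 0 → A_y = 102.6 kN.
ΣF_x = 0: no horizontal applied forces, so A_x = 0.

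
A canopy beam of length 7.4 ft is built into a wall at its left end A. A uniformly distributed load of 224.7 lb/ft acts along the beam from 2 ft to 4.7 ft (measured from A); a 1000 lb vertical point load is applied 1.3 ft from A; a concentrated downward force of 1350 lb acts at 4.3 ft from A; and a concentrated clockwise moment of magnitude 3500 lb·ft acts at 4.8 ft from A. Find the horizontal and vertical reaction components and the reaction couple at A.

A_x = 0, A_y = 2957 lb, M_A = 12640 lb·ft

Resultant of the distributed load: 224.7 × 2.7 = 606.69 lb at 3.35 ft from A.
ΣF_x = 0: A_x = 0.
ΣF_y = 0: A_y − 224.7·2.7 − 1000 − 1350 = 0 → A_y = 2957 lb.
ΣM about A: M_A − (224.7·2.7)·3.35 − 1000·1.3 − 1350·4.3 − 3500 = 0 → M_A = 12640 lb·ft.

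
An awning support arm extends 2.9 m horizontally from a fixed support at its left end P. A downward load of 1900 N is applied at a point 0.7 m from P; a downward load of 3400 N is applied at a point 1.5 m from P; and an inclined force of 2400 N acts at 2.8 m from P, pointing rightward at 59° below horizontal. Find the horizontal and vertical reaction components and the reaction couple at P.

P_x = -1236 N, P_y = 7357 N, M_P = 12190 N·m

ΣF_x = 0: P_x + 2400·cos59° = 0 → P_x = -1236 N.
ΣF_y = 0: P_y − 1900 − 3400 − 2400·sin59° = 0 → P_y = 7357 N.
ΣM about P: M_P − 1900·0.7 − 3400·1.5 − 2400·sin59°·2.8 = 0 → M_P = 12190 N·m.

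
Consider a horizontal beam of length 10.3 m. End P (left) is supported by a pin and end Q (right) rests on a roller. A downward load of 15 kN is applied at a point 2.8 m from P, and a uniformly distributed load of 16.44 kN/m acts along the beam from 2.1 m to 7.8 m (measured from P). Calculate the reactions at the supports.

Resultant of the distributed load: 16.44 × 5.7 = 93.708 kN at 4.95 m from P.
Taking moments about P: Q_y·10.3 − 15·2.8 − (16.44·5.7)·4.95 = 0 → Q_y = 505.8546/10.3 = 49.1121 ≈ 49.11 kN.
ΣF_y = 0: P_y + 49.1121 − 15 − 16.44·5.7 = 0 → P_y = 59.60 kN.
ΣF_x = 0: no horizontal applied forces, so P_x = 0.

P_x = 0, P_y = 59.60 kN, Q_y = 49.11 kN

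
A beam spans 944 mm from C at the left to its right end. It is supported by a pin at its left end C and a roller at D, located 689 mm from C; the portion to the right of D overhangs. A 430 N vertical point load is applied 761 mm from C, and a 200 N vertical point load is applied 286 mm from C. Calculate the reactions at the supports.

C_x = 0, C_y = 72.05 N, D_y = 558.0 N

Moments about C: D_y·689 − 430·761 − 200·286 = 0 → D_y = 384430/689 = 557.954 ≈ 558.0 N.
ΣF_y = 0: C_y + 557.954 − 430 − 200 = 0 → C_y = 72.05 N.
ΣF_x = 0: no horizontal applied forces, so C_x = 0.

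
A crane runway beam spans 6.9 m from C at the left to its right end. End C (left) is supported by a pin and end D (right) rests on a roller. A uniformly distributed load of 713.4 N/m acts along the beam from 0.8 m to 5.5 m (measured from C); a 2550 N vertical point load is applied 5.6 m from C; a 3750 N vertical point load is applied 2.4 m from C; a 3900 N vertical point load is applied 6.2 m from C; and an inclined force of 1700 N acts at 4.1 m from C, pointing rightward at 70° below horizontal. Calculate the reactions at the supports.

Resultant of the distributed load: 713.4 × 4.7 = 3352.98 N at 3.15 m from C.
ΣM about C: D_y·6.9 − (713.4·4.7)·3.15 − 2550·5.6 − 3750·2.4 − 3900·6.2 − 1700·sin70°·4.1 = 0 → D_y = 64571.5/6.9 = 9358.19 ≈ 9358 N.
ΣF_y = 0: C_y + 9358.19 − 713.4·4.7 − 2550 − 3750 − 3900 − 1700·sin70° = 0 → C_y = 5792 N.
ΣF_x = 0: C_x + 1700·cos70° = 0 → C_x = -581.4 N.

C_x = -581.4 N, C_y = 5792 N, D_y = 9358 N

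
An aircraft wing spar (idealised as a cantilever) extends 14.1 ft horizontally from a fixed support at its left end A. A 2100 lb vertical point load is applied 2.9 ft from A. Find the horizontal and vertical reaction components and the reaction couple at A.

ΣF_x = 0: A_x = 0.
ΣF_y = 0: A_y − 2100 = 0 → A_y = 2100 lb.
ΣM about A: M_A − 2100·2.9 = 0 → M_A = 6090 lb·ft.

A_x = 0, A_y = 2100 lb, M_A = 6090 lb·ft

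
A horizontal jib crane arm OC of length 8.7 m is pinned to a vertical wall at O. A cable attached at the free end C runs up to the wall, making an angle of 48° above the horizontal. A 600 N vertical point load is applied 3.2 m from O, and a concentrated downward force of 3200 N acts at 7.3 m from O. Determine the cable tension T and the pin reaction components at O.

ΣM about O: T·sin48°·8.7 − 600·3.2 − 3200·7.3 = 0 → T = 25280/(8.7·0.743145) = 3910.07 ≈ 3910 N.
ΣF_x = 0: O_x − T·cos48° = 0 → O_x = 3910.07 × 0.669131 = 2616 N.
ΣF_y = 0: O_y + T·sin48° − 600 − 3200 = 0 → O_y = 3800 − 3910.07 × 0.743145 = 894.3 N.

T = 3910 N, O_x = 2616 N, O_y = 894.3 N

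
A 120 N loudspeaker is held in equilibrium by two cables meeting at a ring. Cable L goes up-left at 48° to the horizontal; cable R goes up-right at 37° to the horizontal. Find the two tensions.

ΣF_x = 0: −T_L·cos48° + T_R·cos37° = 0 → T_R = 0.837842·T_L.
ΣF_y = 0: T_L·sin48° + T_R·sin37° = 120.
Substitute: T_L·(0.743145 + 0.837842·0.601815) = 120 → T_L = 96.2023 ≈ 96.20 N.
Then T_R = 0.837842 × 96.2023 = 80.60 N.

T_L = 96.20 N, T_R = 80.60 N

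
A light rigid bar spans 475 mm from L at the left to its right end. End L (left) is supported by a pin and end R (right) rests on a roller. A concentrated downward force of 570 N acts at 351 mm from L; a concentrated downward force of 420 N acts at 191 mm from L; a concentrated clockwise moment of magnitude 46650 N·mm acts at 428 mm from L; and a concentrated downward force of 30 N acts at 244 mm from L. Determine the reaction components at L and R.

L_x = 0, L_y = 316.3 N, R_y = 703.7 N

Moments about L: R_y·475 − 570·351 − 420·191 − 46650 − 30·244 = 0 → R_y = 334260/475 = 703.705 ≈ 703.7 N.
ΣF_y = 0: L_y + 703.705 − 570 − 420 − 30 = 0 → L_y = 316.3 N.
ΣF_x = 0: no horizontal applied forces, so L_x = 0.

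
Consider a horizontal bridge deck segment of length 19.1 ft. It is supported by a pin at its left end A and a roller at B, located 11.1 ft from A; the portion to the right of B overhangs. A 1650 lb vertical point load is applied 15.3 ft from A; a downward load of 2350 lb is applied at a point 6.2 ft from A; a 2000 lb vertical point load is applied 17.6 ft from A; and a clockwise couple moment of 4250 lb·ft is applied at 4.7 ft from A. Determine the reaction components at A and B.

ΣM about A: B_y·11.1 − 1650·15.3 − 2350·6.2 − 2000·17.6 − 4250 = 0 → B_y = 79265/11.1 = 7140.99 ≈ 7141 lb.
ΣF_y = 0: A_y + 7140.99 − 1650 − 2350 − 2000 = 0 → A_y = -1141 lb.
ΣF_x = 0: no horizontal applied forces, so A_x = 0.

A_x = 0, A_y = -1141 lb, B_y = 7141 lb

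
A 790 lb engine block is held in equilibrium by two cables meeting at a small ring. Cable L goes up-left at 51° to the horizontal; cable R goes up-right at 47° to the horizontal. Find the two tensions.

T_L = 544.1 lb, T_R = 502.0 lb

ΣF_x = 0: −T_L·cos51° + T_R·cos47° = 0 → T_R = 0.922759·T_L.
ΣF_y = 0: T_L·sin51° + T_R·sin47° = 790.
Substitute: T_L·(0.777146 + 0.922759·0.731354) = 790 → T_L = 544.074 ≈ 544.1 lb.
Then T_R = 0.922759 × 544.074 = 502.0 lb.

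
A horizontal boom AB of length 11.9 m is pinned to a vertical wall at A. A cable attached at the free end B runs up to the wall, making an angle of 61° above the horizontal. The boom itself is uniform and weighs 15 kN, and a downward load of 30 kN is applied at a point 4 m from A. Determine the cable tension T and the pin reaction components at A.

T = 20.10 kN, A_x = 9.747 kN, A_y = 27.42 kN

ΣM about A: T·sin61°·11.9 − 15·5.95 − 30·4 = 0 → T = 209.25/(11.9·0.87462) = 20.1048 ≈ 20.10 kN.
ΣF_x = 0: A_x − T·cos61° = 0 → A_x = 20.1048 × 0.48481 = 9.747 kN.
ΣF_y = 0: A_y + T·sin61° − 15 − 30 = 0 → A_y = 45 − 20.1048 × 0.87462 = 27.42 kN.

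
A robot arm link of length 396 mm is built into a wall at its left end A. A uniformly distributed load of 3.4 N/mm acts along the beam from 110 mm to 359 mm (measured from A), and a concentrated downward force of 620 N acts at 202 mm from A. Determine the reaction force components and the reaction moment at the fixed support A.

A_x = 0, A_y = 1467 N, M_A = 323800 N·mm

Resultant of the distributed load: 3.4 × 249 = 846.6 N at 234.5 mm from A.
ΣF_x = 0: A_x = 0.
ΣF_y = 0: A_y − 3.4·249 − 620 = 0 → A_y = 1467 N.
ΣM about A: M_A − (3.4·249)·234.5 − 620·202 = 0 → M_A = 323800 N·mm.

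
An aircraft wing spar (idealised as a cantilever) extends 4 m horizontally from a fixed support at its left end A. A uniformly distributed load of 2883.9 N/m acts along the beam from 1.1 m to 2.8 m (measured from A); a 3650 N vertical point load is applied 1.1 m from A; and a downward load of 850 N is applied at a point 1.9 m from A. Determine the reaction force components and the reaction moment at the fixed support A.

A_x = 0, A_y = 9403 N, M_A = 15190 N·m

Resultant of the distributed load: 2883.9 × 1.7 = 4902.63 N at 1.95 m from A.
ΣF_x = 0: A_x = 0.
ΣF_y = 0: A_y − 2883.9·1.7 − 3650 − 850 = 0 → A_y = 9403 N.
ΣM about A: M_A − (2883.9·1.7)·1.95 − 3650·1.1 − 850·1.9 = 0 → M_A = 15190 N·m.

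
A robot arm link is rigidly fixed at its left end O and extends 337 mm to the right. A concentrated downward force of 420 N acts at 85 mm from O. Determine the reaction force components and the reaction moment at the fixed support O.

O_x = 0, O_y = 420.0 N, M_O = 35700 N·mm

ΣF_x = 0: O_x = 0.
ΣF_y = 0: O_y − 420 = 0 → O_y = 420.0 N.
ΣM about O: M_O − 420·85 = 0 → M_O = 35700 N·mm.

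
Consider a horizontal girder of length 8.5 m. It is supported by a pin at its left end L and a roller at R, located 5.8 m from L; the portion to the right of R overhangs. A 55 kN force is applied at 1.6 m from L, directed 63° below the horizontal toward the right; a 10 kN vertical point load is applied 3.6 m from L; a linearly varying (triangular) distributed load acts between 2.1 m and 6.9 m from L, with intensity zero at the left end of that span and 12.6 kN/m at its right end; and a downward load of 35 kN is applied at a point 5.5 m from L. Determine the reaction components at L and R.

Resultant of the triangular load: ½ × 12.6 × 4.8 = 30.24 kN, acting at 5.3 m from L (one-third of the span from the peak).
Moments about L: R_y·5.8 − 55·sin63°·1.6 − 10·3.6 − (½·12.6·4.8)·5.3 − 35·5.5 = 0 → R_y = 467.181/5.8 = 80.5484 ≈ 80.55 kN.
ΣF_y = 0: L_y + 80.5484 − 55·sin63° − 10 − ½·12.6·4.8 − 35 = 0 → L_y = 43.70 kN.
ΣF_x = 0: L_x + 55·cos63° = 0 → L_x = -24.97 kN.

L_x = -24.97 kN, L_y = 43.70 kN, R_y = 80.55 kN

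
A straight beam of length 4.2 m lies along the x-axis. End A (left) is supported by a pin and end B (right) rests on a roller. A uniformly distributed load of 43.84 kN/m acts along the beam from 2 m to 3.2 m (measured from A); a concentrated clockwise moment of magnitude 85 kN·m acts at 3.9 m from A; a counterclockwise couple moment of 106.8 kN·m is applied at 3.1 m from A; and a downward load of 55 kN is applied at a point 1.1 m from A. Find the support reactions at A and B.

A_x = 0, A_y = 65.83 kN, B_y = 41.78 kN

Resultant of the distributed load: 43.84 × 1.2 = 52.608 kN at 2.6 m from A.
ΣM about A: B_y·4.2 − (43.84·1.2)·2.6 − 85 + 106.8 − 55·1.1 = 0 → B_y = 175.4808/4.2 = 41.7811 ≈ 41.78 kN.
ΣF_y = 0: A_y + 41.7811 − 43.84·1.2 − 55 = 0 → A_y = 65.83 kN.
ΣF_x = 0: no horizontal applied forces, so A_x = 0.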